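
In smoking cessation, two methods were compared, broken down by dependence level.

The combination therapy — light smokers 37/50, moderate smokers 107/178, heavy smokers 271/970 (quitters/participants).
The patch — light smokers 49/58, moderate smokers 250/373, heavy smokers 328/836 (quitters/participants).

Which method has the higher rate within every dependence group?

the patch

Light smokers: the combination therapy 37/50 = 74.0%, the patch 49/58 = 84.5% → the patch
Moderate smokers: the combination therapy 107/178 = 60.1%, the patch 250/373 = 67.0% → the patch
Heavy smokers: the combination therapy 271/970 = 27.9%, the patch 328/836 = 39.2% → the patch
The patch has the higher rate in all 3 groups.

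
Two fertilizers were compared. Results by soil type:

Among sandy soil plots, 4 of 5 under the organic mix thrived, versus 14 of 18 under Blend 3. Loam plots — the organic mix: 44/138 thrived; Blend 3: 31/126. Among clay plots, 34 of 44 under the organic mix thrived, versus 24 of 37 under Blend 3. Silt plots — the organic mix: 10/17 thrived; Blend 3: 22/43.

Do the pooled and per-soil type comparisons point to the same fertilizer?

Yes

Sandy soil: the organic mix 4/5 = 80.0%, Blend 3 14/18 = 77.8% → the organic mix
Loam: the organic mix 44/138 = 31.9%, Blend 3 31/126 = 24.6% → the organic mix
Clay: the organic mix 34/44 = 77.3%, Blend 3 24/37 = 64.9% → the organic mix
Silt: the organic mix 10/17 = 58.8%, Blend 3 22/43 = 51.2% → the organic mix
Overall: the organic mix 92/204 = 45.1%, Blend 3 91/224 = 40.6% → the organic mix
The organic mix wins overall and in every soil group — no reversal.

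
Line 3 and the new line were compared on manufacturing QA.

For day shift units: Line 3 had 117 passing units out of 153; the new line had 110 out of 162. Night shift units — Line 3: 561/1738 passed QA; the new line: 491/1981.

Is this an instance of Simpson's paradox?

Day shift: Line 3 117/153 = 76.5%, the new line 110/162 = 67.9% → Line 3
Night shift: Line 3 561/1738 = 32.3%, the new line 491/1981 = 24.8% → Line 3
Overall: Line 3 678/1891 = 35.9%, the new line 601/2143 = 28.0% → Line 3
Line 3 wins overall and in every shift group — no reversal.

No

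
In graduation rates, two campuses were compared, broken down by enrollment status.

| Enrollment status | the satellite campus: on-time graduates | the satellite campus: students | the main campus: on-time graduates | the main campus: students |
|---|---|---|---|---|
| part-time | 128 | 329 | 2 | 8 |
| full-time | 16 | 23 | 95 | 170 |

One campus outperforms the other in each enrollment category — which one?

Part-time: the satellite campus 128/329 = 38.9%, the main campus 2/8 = 25.0% → the satellite campus
Full-time: the satellite campus 16/23 = 69.6%, the main campus 95/170 = 55.9% → the satellite campus
The satellite campus has the higher rate in both groups.

the satellite campus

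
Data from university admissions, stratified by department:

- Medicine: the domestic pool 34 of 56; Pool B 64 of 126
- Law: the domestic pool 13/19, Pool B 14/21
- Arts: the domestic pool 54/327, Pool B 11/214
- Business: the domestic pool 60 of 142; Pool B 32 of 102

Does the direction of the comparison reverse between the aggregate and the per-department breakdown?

No

Medicine: the domestic pool 34/56 = 60.7%, Pool B 64/126 = 50.8% → the domestic pool
Law: the domestic pool 13/19 = 68.4%, Pool B 14/21 = 66.7% → the domestic pool
Arts: the domestic pool 54/327 = 16.5%, Pool B 11/214 = 5.1% → the domestic pool
Business: the domestic pool 60/142 = 42.3%, Pool B 32/102 = 31.4% → the domestic pool
Overall: the domestic pool 161/544 = 29.6%, Pool B 121/463 = 26.1% → the domestic pool
The domestic pool wins overall and in every department group — no reversal.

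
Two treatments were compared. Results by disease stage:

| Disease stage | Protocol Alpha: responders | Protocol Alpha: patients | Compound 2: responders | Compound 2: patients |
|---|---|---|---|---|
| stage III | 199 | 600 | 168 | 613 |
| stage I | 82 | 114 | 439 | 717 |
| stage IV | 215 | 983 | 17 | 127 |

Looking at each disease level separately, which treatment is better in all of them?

Protocol Alpha

Stage III: Protocol Alpha 199/600 = 33.2%, Compound 2 168/613 = 27.4% → Protocol Alpha
Stage I: Protocol Alpha 82/114 = 71.9%, Compound 2 439/717 = 61.2% → Protocol Alpha
Stage IV: Protocol Alpha 215/983 = 21.9%, Compound 2 17/127 = 13.4% → Protocol Alpha
Protocol Alpha has the higher rate in all 3 groups.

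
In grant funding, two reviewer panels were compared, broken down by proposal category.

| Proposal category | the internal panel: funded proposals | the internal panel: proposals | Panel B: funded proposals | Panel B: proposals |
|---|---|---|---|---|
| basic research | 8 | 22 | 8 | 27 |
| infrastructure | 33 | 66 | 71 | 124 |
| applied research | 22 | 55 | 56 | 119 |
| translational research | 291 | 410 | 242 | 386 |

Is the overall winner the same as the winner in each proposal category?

Basic research: the internal panel 8/22 = 36.4%, Panel B 8/27 = 29.6% → the internal panel
Infrastructure: the internal panel 33/66 = 50.0%, Panel B 71/124 = 57.3% → Panel B
Applied research: the internal panel 22/55 = 40.0%, Panel B 56/119 = 47.1% → Panel B
Translational research: the internal panel 291/410 = 71.0%, Panel B 242/386 = 62.7% → the internal panel
Overall: the internal panel 354/553 = 64.0%, Panel B 377/656 = 57.5% → the internal panel
Neither sweeps: the internal panel wins 2 of 4 groups, Panel B wins 2. The internal panel wins overall but not every group — no Simpson reversal.

No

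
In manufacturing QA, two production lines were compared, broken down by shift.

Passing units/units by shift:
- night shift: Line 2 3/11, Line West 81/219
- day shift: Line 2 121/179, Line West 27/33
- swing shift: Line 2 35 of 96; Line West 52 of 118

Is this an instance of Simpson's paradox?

Night shift: Line 2 3/11 = 27.3%, Line West 81/219 = 37.0% → Line West
Day shift: Line 2 121/179 = 67.6%, Line West 27/33 = 81.8% → Line West
Swing shift: Line 2 35/96 = 36.5%, Line West 52/118 = 44.1% → Line West
Overall: Line 2 159/286 = 55.6%, Line West 160/370 = 43.2% → Line 2
Line West wins each shift group but Line 2 wins overall — the comparison reverses. Line West's units skew toward night shift, which has a lower base rate.

Yes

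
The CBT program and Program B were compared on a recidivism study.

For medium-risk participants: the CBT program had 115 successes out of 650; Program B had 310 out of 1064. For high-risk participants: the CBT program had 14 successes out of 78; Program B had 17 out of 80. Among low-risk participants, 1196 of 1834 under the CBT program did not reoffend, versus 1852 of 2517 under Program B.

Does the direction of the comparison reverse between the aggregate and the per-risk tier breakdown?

No

Medium-risk: the CBT program 115/650 = 17.7%, Program B 310/1064 = 29.1% → Program B
High-risk: the CBT program 14/78 = 17.9%, Program B 17/80 = 21.2% → Program B
Low-risk: the CBT program 1196/1834 = 65.2%, Program B 1852/2517 = 73.6% → Program B
Overall: the CBT program 1325/2562 = 51.7%, Program B 2179/3661 = 59.5% → Program B
Program B wins overall and in every risk group — no reversal.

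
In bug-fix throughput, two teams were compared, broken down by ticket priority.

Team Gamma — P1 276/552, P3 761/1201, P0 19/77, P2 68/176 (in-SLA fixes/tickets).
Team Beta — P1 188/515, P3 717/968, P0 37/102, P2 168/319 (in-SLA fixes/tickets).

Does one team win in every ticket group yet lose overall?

No

P1: Team Gamma 276/552 = 50.0%, Team Beta 188/515 = 36.5% → Team Gamma
P3: Team Gamma 761/1201 = 63.4%, Team Beta 717/968 = 74.1% → Team Beta
P0: Team Gamma 19/77 = 24.7%, Team Beta 37/102 = 36.3% → Team Beta
P2: Team Gamma 68/176 = 38.6%, Team Beta 168/319 = 52.7% → Team Beta
Overall: Team Gamma 1124/2006 = 56.0%, Team Beta 1110/1904 = 58.3% → Team Beta
Neither sweeps: Team Gamma wins 1 of 4 groups, Team Beta wins 3. Team Beta wins overall but not every group — no Simpson reversal.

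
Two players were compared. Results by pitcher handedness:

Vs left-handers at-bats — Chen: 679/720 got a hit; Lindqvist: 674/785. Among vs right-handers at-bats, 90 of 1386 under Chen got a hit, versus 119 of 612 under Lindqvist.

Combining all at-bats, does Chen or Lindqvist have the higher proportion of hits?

Lindqvist

Vs left-handers: Chen 679/720 = 94.3%, Lindqvist 674/785 = 85.9% → Chen
Vs right-handers: Chen 90/1386 = 6.5%, Lindqvist 119/612 = 19.4% → Lindqvist
Overall: Chen 769/2106 = 36.5%, Lindqvist 793/1397 = 56.8% → Lindqvist
(Neither sweeps every pitcher group, but Lindqvist has the higher pooled rate.)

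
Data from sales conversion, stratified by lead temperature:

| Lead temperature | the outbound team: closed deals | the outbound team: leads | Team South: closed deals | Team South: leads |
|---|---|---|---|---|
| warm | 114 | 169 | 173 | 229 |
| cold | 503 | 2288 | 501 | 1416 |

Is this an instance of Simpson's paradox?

No

Warm: the outbound team 114/169 = 67.5%, Team South 173/229 = 75.5% → Team South
Cold: the outbound team 503/2288 = 22.0%, Team South 501/1416 = 35.4% → Team South
Overall: the outbound team 617/2457 = 25.1%, Team South 674/1645 = 41.0% → Team South
Team South wins overall and in every lead group — no reversal.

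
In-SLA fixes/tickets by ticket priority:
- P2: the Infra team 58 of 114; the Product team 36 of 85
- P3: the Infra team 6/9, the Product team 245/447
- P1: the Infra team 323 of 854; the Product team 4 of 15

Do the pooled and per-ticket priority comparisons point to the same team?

No

P2: the Infra team 58/114 = 50.9%, the Product team 36/85 = 42.4% → the Infra team
P3: the Infra team 6/9 = 66.7%, the Product team 245/447 = 54.8% → the Infra team
P1: the Infra team 323/854 = 37.8%, the Product team 4/15 = 26.7% → the Infra team
Overall: the Infra team 387/977 = 39.6%, the Product team 285/547 = 52.1% → the Product team
The Infra team wins each ticket group but the Product team wins overall — the comparison reverses. The Infra team's tickets skew toward P1, which has a lower base rate.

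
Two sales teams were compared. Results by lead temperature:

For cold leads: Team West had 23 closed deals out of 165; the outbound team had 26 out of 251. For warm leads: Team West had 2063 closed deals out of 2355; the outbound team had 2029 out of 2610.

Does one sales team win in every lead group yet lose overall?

Cold: Team West 23/165 = 13.9%, the outbound team 26/251 = 10.4% → Team West
Warm: Team West 2063/2355 = 87.6%, the outbound team 2029/2610 = 77.7% → Team West
Overall: Team West 2086/2520 = 82.8%, the outbound team 2055/2861 = 71.8% → Team West
Team West wins overall and in every lead group — no reversal.

No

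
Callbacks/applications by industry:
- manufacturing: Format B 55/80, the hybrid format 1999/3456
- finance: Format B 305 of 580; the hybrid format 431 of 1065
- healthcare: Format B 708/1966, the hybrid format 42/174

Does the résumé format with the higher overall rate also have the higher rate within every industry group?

No

Manufacturing: Format B 55/80 = 68.8%, the hybrid format 1999/3456 = 57.8% → Format B
Finance: Format B 305/580 = 52.6%, the hybrid format 431/1065 = 40.5% → Format B
Healthcare: Format B 708/1966 = 36.0%, the hybrid format 42/174 = 24.1% → Format B
Overall: Format B 1068/2626 = 40.7%, the hybrid format 2472/4695 = 52.7% → the hybrid format
Format B wins each industry group but the hybrid format wins overall — the comparison reverses. Format B's applications skew toward healthcare, which has a lower base rate.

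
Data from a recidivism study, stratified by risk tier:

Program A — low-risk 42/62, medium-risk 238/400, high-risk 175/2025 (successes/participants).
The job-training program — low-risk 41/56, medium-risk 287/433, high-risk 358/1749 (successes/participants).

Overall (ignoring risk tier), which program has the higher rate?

Low-risk: Program A 42/62 = 67.7%, the job-training program 41/56 = 73.2% → the job-training program
Medium-risk: Program A 238/400 = 59.5%, the job-training program 287/433 = 66.3% → the job-training program
High-risk: Program A 175/2025 = 8.6%, the job-training program 358/1749 = 20.5% → the job-training program
Overall: Program A 455/2487 = 18.3%, the job-training program 686/2238 = 30.7% → the job-training program

the job-training program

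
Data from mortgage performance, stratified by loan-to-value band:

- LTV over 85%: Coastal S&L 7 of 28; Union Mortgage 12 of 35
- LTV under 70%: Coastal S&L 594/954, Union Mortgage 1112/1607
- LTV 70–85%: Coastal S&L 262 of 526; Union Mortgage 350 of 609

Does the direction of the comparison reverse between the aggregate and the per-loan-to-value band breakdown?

No

LTV over 85%: Coastal S&L 7/28 = 25.0%, Union Mortgage 12/35 = 34.3% → Union Mortgage
LTV under 70%: Coastal S&L 594/954 = 62.3%, Union Mortgage 1112/1607 = 69.2% → Union Mortgage
LTV 70–85%: Coastal S&L 262/526 = 49.8%, Union Mortgage 350/609 = 57.5% → Union Mortgage
Overall: Coastal S&L 863/1508 = 57.2%, Union Mortgage 1474/2251 = 65.5% → Union Mortgage
Union Mortgage wins overall and in every loan-to-value group — no reversal.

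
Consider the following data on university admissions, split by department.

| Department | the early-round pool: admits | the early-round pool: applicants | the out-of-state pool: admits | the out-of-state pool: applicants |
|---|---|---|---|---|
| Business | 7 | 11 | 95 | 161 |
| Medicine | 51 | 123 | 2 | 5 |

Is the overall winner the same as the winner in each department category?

Business: the early-round pool 7/11 = 63.6%, the out-of-state pool 95/161 = 59.0% → the early-round pool
Medicine: the early-round pool 51/123 = 41.5%, the out-of-state pool 2/5 = 40.0% → the early-round pool
Overall: the early-round pool 58/134 = 43.3%, the out-of-state pool 97/166 = 58.4% → the out-of-state pool
The early-round pool wins each department group but the out-of-state pool wins overall — the comparison reverses. The early-round pool's applicants skew toward Medicine, which has a lower base rate.

No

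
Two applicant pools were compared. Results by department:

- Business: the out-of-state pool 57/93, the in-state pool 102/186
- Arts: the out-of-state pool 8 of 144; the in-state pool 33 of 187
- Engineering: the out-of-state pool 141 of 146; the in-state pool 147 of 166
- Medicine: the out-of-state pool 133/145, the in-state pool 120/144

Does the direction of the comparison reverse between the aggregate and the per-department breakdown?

Business: the out-of-state pool 57/93 = 61.3%, the in-state pool 102/186 = 54.8% → the out-of-state pool
Arts: the out-of-state pool 8/144 = 5.6%, the in-state pool 33/187 = 17.6% → the in-state pool
Engineering: the out-of-state pool 141/146 = 96.6%, the in-state pool 147/166 = 88.6% → the out-of-state pool
Medicine: the out-of-state pool 133/145 = 91.7%, the in-state pool 120/144 = 83.3% → the out-of-state pool
Overall: the out-of-state pool 339/528 = 64.2%, the in-state pool 402/683 = 58.9% → the out-of-state pool
Neither sweeps: the out-of-state pool wins 3 of 4 groups, the in-state pool wins 1. The out-of-state pool wins overall but not every group — no Simpson reversal.

No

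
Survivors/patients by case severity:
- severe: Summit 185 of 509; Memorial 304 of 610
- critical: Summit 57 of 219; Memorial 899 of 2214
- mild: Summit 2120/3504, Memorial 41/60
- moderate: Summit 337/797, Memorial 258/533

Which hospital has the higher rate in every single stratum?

Severe: Summit 185/509 = 36.3%, Memorial 304/610 = 49.8% → Memorial
Critical: Summit 57/219 = 26.0%, Memorial 899/2214 = 40.6% → Memorial
Mild: Summit 2120/3504 = 60.5%, Memorial 41/60 = 68.3% → Memorial
Moderate: Summit 337/797 = 42.3%, Memorial 258/533 = 48.4% → Memorial
Memorial has the higher rate in all 4 groups.

Memorial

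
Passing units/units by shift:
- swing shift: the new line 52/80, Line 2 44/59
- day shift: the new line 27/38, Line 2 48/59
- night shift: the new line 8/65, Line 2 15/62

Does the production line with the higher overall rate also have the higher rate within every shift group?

Yes

Swing shift: the new line 52/80 = 65.0%, Line 2 44/59 = 74.6% → Line 2
Day shift: the new line 27/38 = 71.1%, Line 2 48/59 = 81.4% → Line 2
Night shift: the new line 8/65 = 12.3%, Line 2 15/62 = 24.2% → Line 2
Overall: the new line 87/183 = 47.5%, Line 2 107/180 = 59.4% → Line 2
Line 2 wins overall and in every shift group — no reversal.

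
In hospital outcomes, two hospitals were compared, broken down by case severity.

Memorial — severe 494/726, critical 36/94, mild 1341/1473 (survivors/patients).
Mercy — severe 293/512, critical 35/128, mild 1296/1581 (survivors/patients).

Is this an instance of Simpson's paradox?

No

Severe: Memorial 494/726 = 68.0%, Mercy 293/512 = 57.2% → Memorial
Critical: Memorial 36/94 = 38.3%, Mercy 35/128 = 27.3% → Memorial
Mild: Memorial 1341/1473 = 91.0%, Mercy 1296/1581 = 82.0% → Memorial
Overall: Memorial 1871/2293 = 81.6%, Mercy 1624/2221 = 73.1% → Memorial
Memorial wins overall and in every case group — no reversal.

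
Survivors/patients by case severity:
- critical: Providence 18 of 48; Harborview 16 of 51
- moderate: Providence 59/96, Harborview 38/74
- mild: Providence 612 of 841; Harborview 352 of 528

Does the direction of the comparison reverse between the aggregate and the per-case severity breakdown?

Critical: Providence 18/48 = 37.5%, Harborview 16/51 = 31.4% → Providence
Moderate: Providence 59/96 = 61.5%, Harborview 38/74 = 51.4% → Providence
Mild: Providence 612/841 = 72.8%, Harborview 352/528 = 66.7% → Providence
Overall: Providence 689/985 = 69.9%, Harborview 406/653 = 62.2% → Providence
Providence wins overall and in every case group — no reversal.

No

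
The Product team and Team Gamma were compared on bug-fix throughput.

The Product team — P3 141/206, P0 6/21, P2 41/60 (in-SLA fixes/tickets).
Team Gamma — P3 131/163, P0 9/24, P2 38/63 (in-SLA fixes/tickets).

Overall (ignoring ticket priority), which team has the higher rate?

Team Gamma

P3: the Product team 141/206 = 68.4%, Team Gamma 131/163 = 80.4% → Team Gamma
P0: the Product team 6/21 = 28.6%, Team Gamma 9/24 = 37.5% → Team Gamma
P2: the Product team 41/60 = 68.3%, Team Gamma 38/63 = 60.3% → the Product team
Overall: the Product team 188/287 = 65.5%, Team Gamma 178/250 = 71.2% → Team Gamma
(Neither sweeps every ticket group, but Team Gamma has the higher pooled rate.)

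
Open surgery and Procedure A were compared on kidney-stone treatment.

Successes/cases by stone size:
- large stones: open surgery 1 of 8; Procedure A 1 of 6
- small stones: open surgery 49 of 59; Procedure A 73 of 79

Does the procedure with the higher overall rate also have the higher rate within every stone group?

Yes

Large stones: open surgery 1/8 = 12.5%, Procedure A 1/6 = 16.7% → Procedure A
Small stones: open surgery 49/59 = 83.1%, Procedure A 73/79 = 92.4% → Procedure A
Overall: open surgery 50/67 = 74.6%, Procedure A 74/85 = 87.1% → Procedure A
Procedure A wins overall and in every stone group — no reversal.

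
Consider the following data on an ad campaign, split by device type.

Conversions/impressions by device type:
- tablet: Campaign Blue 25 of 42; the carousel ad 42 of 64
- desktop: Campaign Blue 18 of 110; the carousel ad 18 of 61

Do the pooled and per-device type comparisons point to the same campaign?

Tablet: Campaign Blue 25/42 = 59.5%, the carousel ad 42/64 = 65.6% → the carousel ad
Desktop: Campaign Blue 18/110 = 16.4%, the carousel ad 18/61 = 29.5% → the carousel ad
Overall: Campaign Blue 43/152 = 28.3%, the carousel ad 60/125 = 48.0% → the carousel ad
The carousel ad wins overall and in every device group — no reversal.

Yes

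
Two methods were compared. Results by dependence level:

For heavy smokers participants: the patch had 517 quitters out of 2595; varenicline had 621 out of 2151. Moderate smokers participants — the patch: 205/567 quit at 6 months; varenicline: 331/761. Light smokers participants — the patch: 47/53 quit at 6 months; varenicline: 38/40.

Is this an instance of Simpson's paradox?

No

Heavy smokers: the patch 517/2595 = 19.9%, varenicline 621/2151 = 28.9% → varenicline
Moderate smokers: the patch 205/567 = 36.2%, varenicline 331/761 = 43.5% → varenicline
Light smokers: the patch 47/53 = 88.7%, varenicline 38/40 = 95.0% → varenicline
Overall: the patch 769/3215 = 23.9%, varenicline 990/2952 = 33.5% → varenicline
Varenicline wins overall and in every dependence group — no reversal.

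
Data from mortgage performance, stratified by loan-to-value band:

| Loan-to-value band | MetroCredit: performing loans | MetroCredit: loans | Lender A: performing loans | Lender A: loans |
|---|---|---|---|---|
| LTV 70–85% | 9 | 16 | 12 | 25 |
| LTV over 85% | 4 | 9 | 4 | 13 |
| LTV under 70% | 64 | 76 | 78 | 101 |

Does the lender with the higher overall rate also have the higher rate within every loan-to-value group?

LTV 70–85%: MetroCredit 9/16 = 56.2%, Lender A 12/25 = 48.0% → MetroCredit
LTV over 85%: MetroCredit 4/9 = 44.4%, Lender A 4/13 = 30.8% → MetroCredit
LTV under 70%: MetroCredit 64/76 = 84.2%, Lender A 78/101 = 77.2% → MetroCredit
Overall: MetroCredit 77/101 = 76.2%, Lender A 94/139 = 67.6% → MetroCredit
MetroCredit wins overall and in every loan-to-value group — no reversal.

Yes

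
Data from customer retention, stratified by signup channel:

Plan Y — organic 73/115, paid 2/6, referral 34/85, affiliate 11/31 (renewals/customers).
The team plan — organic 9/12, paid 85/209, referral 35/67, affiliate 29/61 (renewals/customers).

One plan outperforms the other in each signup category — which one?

the team plan

Organic: Plan Y 73/115 = 63.5%, the team plan 9/12 = 75.0% → the team plan
Paid: Plan Y 2/6 = 33.3%, the team plan 85/209 = 40.7% → the team plan
Referral: Plan Y 34/85 = 40.0%, the team plan 35/67 = 52.2% → the team plan
Affiliate: Plan Y 11/31 = 35.5%, the team plan 29/61 = 47.5% → the team plan
The team plan has the higher rate in all 4 groups.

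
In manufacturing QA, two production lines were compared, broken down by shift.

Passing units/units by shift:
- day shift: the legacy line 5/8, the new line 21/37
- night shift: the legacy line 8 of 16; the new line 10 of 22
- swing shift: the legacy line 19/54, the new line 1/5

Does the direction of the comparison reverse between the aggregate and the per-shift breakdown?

Yes

Day shift: the legacy line 5/8 = 62.5%, the new line 21/37 = 56.8% → the legacy line
Night shift: the legacy line 8/16 = 50.0%, the new line 10/22 = 45.5% → the legacy line
Swing shift: the legacy line 19/54 = 35.2%, the new line 1/5 = 20.0% → the legacy line
Overall: the legacy line 32/78 = 41.0%, the new line 32/64 = 50.0% → the new line
The legacy line wins each shift group but the new line wins overall — the comparison reverses. The legacy line's units skew toward swing shift, which has a lower base rate.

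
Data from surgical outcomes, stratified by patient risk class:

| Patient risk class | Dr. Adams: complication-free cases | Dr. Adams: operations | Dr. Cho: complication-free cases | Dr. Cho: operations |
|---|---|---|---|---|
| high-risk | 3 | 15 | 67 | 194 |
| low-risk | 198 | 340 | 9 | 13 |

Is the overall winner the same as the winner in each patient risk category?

High-risk: Dr. Adams 3/15 = 20.0%, Dr. Cho 67/194 = 34.5% → Dr. Cho
Low-risk: Dr. Adams 198/340 = 58.2%, Dr. Cho 9/13 = 69.2% → Dr. Cho
Overall: Dr. Adams 201/355 = 56.6%, Dr. Cho 76/207 = 36.7% → Dr. Adams
Dr. Cho wins each patient risk group but Dr. Adams wins overall — the comparison reverses. Dr. Cho's operations skew toward high-risk, which has a lower base rate.

No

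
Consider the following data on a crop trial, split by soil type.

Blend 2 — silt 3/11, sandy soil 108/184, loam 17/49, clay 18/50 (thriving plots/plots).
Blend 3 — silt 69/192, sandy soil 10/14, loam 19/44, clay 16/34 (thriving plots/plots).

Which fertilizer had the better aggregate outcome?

Blend 2

Silt: Blend 2 3/11 = 27.3%, Blend 3 69/192 = 35.9% → Blend 3
Sandy soil: Blend 2 108/184 = 58.7%, Blend 3 10/14 = 71.4% → Blend 3
Loam: Blend 2 17/49 = 34.7%, Blend 3 19/44 = 43.2% → Blend 3
Clay: Blend 2 18/50 = 36.0%, Blend 3 16/34 = 47.1% → Blend 3
Overall: Blend 2 146/294 = 49.7%, Blend 3 114/284 = 40.1% → Blend 2
(Blend 3 wins every soil group but Blend 2 wins overall — Blend 3's plots skew toward the low-rate silt group.)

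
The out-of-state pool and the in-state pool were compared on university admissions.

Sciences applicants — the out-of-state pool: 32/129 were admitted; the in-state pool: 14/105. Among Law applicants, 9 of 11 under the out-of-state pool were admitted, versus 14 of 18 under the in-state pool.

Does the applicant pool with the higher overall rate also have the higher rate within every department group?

Sciences: the out-of-state pool 32/129 = 24.8%, the in-state pool 14/105 = 13.3% → the out-of-state pool
Law: the out-of-state pool 9/11 = 81.8%, the in-state pool 14/18 = 77.8% → the out-of-state pool
Overall: the out-of-state pool 41/140 = 29.3%, the in-state pool 28/123 = 22.8% → the out-of-state pool
The out-of-state pool wins overall and in every department group — no reversal.

Yes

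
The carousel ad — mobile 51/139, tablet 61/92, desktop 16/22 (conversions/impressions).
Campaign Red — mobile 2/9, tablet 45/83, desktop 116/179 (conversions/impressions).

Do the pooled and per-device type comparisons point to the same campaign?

Mobile: the carousel ad 51/139 = 36.7%, Campaign Red 2/9 = 22.2% → the carousel ad
Tablet: the carousel ad 61/92 = 66.3%, Campaign Red 45/83 = 54.2% → the carousel ad
Desktop: the carousel ad 16/22 = 72.7%, Campaign Red 116/179 = 64.8% → the carousel ad
Overall: the carousel ad 128/253 = 50.6%, Campaign Red 163/271 = 60.1% → Campaign Red
The carousel ad wins each device group but Campaign Red wins overall — the comparison reverses. The carousel ad's impressions skew toward mobile, which has a lower base rate.

No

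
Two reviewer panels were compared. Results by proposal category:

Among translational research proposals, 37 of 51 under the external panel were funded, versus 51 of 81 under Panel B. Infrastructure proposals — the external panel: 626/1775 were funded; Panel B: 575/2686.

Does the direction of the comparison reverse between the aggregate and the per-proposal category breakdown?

Translational research: the external panel 37/51 = 72.5%, Panel B 51/81 = 63.0% → the external panel
Infrastructure: the external panel 626/1775 = 35.3%, Panel B 575/2686 = 21.4% → the external panel
Overall: the external panel 663/1826 = 36.3%, Panel B 626/2767 = 22.6% → the external panel
The external panel wins overall and in every proposal group — no reversal.

No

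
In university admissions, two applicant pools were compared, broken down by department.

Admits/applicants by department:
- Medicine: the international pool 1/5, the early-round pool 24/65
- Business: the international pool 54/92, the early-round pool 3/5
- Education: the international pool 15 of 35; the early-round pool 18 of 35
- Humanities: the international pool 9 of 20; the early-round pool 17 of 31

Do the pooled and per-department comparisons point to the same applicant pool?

Medicine: the international pool 1/5 = 20.0%, the early-round pool 24/65 = 36.9% → the early-round pool
Business: the international pool 54/92 = 58.7%, the early-round pool 3/5 = 60.0% → the early-round pool
Education: the international pool 15/35 = 42.9%, the early-round pool 18/35 = 51.4% → the early-round pool
Humanities: the international pool 9/20 = 45.0%, the early-round pool 17/31 = 54.8% → the early-round pool
Overall: the international pool 79/152 = 52.0%, the early-round pool 62/136 = 45.6% → the international pool
The early-round pool wins each department group but the international pool wins overall — the comparison reverses. The early-round pool's applicants skew toward Medicine, which has a lower base rate.

No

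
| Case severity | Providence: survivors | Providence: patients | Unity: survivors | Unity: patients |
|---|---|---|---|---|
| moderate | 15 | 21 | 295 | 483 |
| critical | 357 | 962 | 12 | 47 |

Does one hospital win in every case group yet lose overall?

Yes

Moderate: Providence 15/21 = 71.4%, Unity 295/483 = 61.1% → Providence
Critical: Providence 357/962 = 37.1%, Unity 12/47 = 25.5% → Providence
Overall: Providence 372/983 = 37.8%, Unity 307/530 = 57.9% → Unity
Providence wins each case group but Unity wins overall — the comparison reverses. Providence's patients skew toward critical, which has a lower base rate.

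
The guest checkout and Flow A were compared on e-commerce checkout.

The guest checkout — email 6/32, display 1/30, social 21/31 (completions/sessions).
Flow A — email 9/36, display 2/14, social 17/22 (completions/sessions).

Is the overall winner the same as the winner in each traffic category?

Yes

Email: the guest checkout 6/32 = 18.8%, Flow A 9/36 = 25.0% → Flow A
Display: the guest checkout 1/30 = 3.3%, Flow A 2/14 = 14.3% → Flow A
Social: the guest checkout 21/31 = 67.7%, Flow A 17/22 = 77.3% → Flow A
Overall: the guest checkout 28/93 = 30.1%, Flow A 28/72 = 38.9% → Flow A
Flow A wins overall and in every traffic group — no reversal.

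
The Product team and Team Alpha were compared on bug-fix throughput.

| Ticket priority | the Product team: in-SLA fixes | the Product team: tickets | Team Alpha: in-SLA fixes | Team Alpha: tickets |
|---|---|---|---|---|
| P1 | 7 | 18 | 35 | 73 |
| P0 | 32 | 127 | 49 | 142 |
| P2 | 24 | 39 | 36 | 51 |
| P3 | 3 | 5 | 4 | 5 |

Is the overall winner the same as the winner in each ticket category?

Yes

P1: the Product team 7/18 = 38.9%, Team Alpha 35/73 = 47.9% → Team Alpha
P0: the Product team 32/127 = 25.2%, Team Alpha 49/142 = 34.5% → Team Alpha
P2: the Product team 24/39 = 61.5%, Team Alpha 36/51 = 70.6% → Team Alpha
P3: the Product team 3/5 = 60.0%, Team Alpha 4/5 = 80.0% → Team Alpha
Overall: the Product team 66/189 = 34.9%, Team Alpha 124/271 = 45.8% → Team Alpha
Team Alpha wins overall and in every ticket group — no reversal.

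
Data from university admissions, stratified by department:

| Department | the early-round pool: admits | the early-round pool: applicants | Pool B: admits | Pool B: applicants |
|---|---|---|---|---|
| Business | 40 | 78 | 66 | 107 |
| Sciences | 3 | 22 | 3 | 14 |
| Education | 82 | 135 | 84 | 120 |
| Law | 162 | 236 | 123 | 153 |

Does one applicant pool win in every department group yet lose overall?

No

Business: the early-round pool 40/78 = 51.3%, Pool B 66/107 = 61.7% → Pool B
Sciences: the early-round pool 3/22 = 13.6%, Pool B 3/14 = 21.4% → Pool B
Education: the early-round pool 82/135 = 60.7%, Pool B 84/120 = 70.0% → Pool B
Law: the early-round pool 162/236 = 68.6%, Pool B 123/153 = 80.4% → Pool B
Overall: the early-round pool 287/471 = 60.9%, Pool B 276/394 = 70.1% → Pool B
Pool B wins overall and in every department group — no reversal.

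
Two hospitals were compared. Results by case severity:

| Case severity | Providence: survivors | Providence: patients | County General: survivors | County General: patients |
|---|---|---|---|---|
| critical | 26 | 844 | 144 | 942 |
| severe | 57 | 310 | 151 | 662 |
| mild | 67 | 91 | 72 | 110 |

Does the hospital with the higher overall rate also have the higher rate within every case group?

No

Critical: Providence 26/844 = 3.1%, County General 144/942 = 15.3% → County General
Severe: Providence 57/310 = 18.4%, County General 151/662 = 22.8% → County General
Mild: Providence 67/91 = 73.6%, County General 72/110 = 65.5% → Providence
Overall: Providence 150/1245 = 12.0%, County General 367/1714 = 21.4% → County General
Neither sweeps: Providence wins 1 of 3 groups, County General wins 2. County General wins overall but not every group — no Simpson reversal.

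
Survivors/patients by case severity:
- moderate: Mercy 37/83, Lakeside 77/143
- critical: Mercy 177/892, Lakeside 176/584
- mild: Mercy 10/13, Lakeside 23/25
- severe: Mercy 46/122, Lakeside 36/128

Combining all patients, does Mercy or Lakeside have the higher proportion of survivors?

Lakeside

Moderate: Mercy 37/83 = 44.6%, Lakeside 77/143 = 53.8% → Lakeside
Critical: Mercy 177/892 = 19.8%, Lakeside 176/584 = 30.1% → Lakeside
Mild: Mercy 10/13 = 76.9%, Lakeside 23/25 = 92.0% → Lakeside
Severe: Mercy 46/122 = 37.7%, Lakeside 36/128 = 28.1% → Mercy
Overall: Mercy 270/1110 = 24.3%, Lakeside 312/880 = 35.5% → Lakeside
(Neither sweeps every case group, but Lakeside has the higher pooled rate.)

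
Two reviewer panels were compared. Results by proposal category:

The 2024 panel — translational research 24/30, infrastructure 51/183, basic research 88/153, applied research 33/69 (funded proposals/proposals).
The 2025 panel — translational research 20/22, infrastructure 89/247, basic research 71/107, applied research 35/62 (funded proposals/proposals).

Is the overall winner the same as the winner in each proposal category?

Translational research: the 2024 panel 24/30 = 80.0%, the 2025 panel 20/22 = 90.9% → the 2025 panel
Infrastructure: the 2024 panel 51/183 = 27.9%, the 2025 panel 89/247 = 36.0% → the 2025 panel
Basic research: the 2024 panel 88/153 = 57.5%, the 2025 panel 71/107 = 66.4% → the 2025 panel
Applied research: the 2024 panel 33/69 = 47.8%, the 2025 panel 35/62 = 56.5% → the 2025 panel
Overall: the 2024 panel 196/435 = 45.1%, the 2025 panel 215/438 = 49.1% → the 2025 panel
The 2025 panel wins overall and in every proposal group — no reversal.

Yes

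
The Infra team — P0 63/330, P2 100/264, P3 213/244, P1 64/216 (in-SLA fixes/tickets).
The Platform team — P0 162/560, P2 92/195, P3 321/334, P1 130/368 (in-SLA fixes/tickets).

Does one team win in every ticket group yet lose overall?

P0: the Infra team 63/330 = 19.1%, the Platform team 162/560 = 28.9% → the Platform team
P2: the Infra team 100/264 = 37.9%, the Platform team 92/195 = 47.2% → the Platform team
P3: the Infra team 213/244 = 87.3%, the Platform team 321/334 = 96.1% → the Platform team
P1: the Infra team 64/216 = 29.6%, the Platform team 130/368 = 35.3% → the Platform team
Overall: the Infra team 440/1054 = 41.7%, the Platform team 705/1457 = 48.4% → the Platform team
The Platform team wins overall and in every ticket group — no reversal.

No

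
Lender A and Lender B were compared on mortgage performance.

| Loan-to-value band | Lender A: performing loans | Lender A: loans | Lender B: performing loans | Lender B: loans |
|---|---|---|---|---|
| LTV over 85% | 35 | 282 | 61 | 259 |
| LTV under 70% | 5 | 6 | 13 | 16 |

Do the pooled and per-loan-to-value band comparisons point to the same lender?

No

LTV over 85%: Lender A 35/282 = 12.4%, Lender B 61/259 = 23.6% → Lender B
LTV under 70%: Lender A 5/6 = 83.3%, Lender B 13/16 = 81.2% → Lender A
Overall: Lender A 40/288 = 13.9%, Lender B 74/275 = 26.9% → Lender B
Neither sweeps: Lender A wins 1 of 2 groups, Lender B wins 1. Lender B wins overall but not every group — no Simpson reversal.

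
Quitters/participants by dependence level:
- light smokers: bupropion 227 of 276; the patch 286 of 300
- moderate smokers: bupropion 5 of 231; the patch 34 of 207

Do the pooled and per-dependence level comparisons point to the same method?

Light smokers: bupropion 227/276 = 82.2%, the patch 286/300 = 95.3% → the patch
Moderate smokers: bupropion 5/231 = 2.2%, the patch 34/207 = 16.4% → the patch
Overall: bupropion 232/507 = 45.8%, the patch 320/507 = 63.1% → the patch
The patch wins overall and in every dependence group — no reversal.

Yes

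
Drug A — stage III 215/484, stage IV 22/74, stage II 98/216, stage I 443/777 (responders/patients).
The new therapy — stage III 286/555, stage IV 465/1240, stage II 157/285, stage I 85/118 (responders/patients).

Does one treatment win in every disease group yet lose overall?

Stage III: Drug A 215/484 = 44.4%, the new therapy 286/555 = 51.5% → the new therapy
Stage IV: Drug A 22/74 = 29.7%, the new therapy 465/1240 = 37.5% → the new therapy
Stage II: Drug A 98/216 = 45.4%, the new therapy 157/285 = 55.1% → the new therapy
Stage I: Drug A 443/777 = 57.0%, the new therapy 85/118 = 72.0% → the new therapy
Overall: Drug A 778/1551 = 50.2%, the new therapy 993/2198 = 45.2% → Drug A
The new therapy wins each disease group but Drug A wins overall — the comparison reverses. The new therapy's patients skew toward stage IV, which has a lower base rate.

Yes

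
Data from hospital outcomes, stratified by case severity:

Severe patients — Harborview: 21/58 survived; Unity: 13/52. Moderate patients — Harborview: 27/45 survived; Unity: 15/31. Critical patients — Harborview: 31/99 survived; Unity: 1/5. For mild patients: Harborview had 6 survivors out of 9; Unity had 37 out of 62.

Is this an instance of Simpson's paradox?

Yes

Severe: Harborview 21/58 = 36.2%, Unity 13/52 = 25.0% → Harborview
Moderate: Harborview 27/45 = 60.0%, Unity 15/31 = 48.4% → Harborview
Critical: Harborview 31/99 = 31.3%, Unity 1/5 = 20.0% → Harborview
Mild: Harborview 6/9 = 66.7%, Unity 37/62 = 59.7% → Harborview
Overall: Harborview 85/211 = 40.3%, Unity 66/150 = 44.0% → Unity
Harborview wins each case group but Unity wins overall — the comparison reverses. Harborview's patients skew toward critical, which has a lower base rate.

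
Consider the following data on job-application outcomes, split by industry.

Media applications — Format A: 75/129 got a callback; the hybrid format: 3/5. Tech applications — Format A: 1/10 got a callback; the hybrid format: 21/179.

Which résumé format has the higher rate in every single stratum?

Media: Format A 75/129 = 58.1%, the hybrid format 3/5 = 60.0% → the hybrid format
Tech: Format A 1/10 = 10.0%, the hybrid format 21/179 = 11.7% → the hybrid format
The hybrid format has the higher rate in both groups.

the hybrid format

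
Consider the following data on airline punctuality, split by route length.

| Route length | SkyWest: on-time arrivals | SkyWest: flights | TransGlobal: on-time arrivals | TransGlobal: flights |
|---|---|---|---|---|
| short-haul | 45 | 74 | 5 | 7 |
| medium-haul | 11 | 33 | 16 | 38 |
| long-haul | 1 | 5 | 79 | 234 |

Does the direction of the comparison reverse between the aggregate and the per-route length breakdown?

Short-haul: SkyWest 45/74 = 60.8%, TransGlobal 5/7 = 71.4% → TransGlobal
Medium-haul: SkyWest 11/33 = 33.3%, TransGlobal 16/38 = 42.1% → TransGlobal
Long-haul: SkyWest 1/5 = 20.0%, TransGlobal 79/234 = 33.8% → TransGlobal
Overall: SkyWest 57/112 = 50.9%, TransGlobal 100/279 = 35.8% → SkyWest
TransGlobal wins each route group but SkyWest wins overall — the comparison reverses. TransGlobal's flights skew toward long-haul, which has a lower base rate.

Yes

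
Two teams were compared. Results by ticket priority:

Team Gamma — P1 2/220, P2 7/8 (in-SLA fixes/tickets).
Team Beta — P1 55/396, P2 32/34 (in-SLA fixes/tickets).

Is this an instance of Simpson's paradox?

No

P1: Team Gamma 2/220 = 0.9%, Team Beta 55/396 = 13.9% → Team Beta
P2: Team Gamma 7/8 = 87.5%, Team Beta 32/34 = 94.1% → Team Beta
Overall: Team Gamma 9/228 = 3.9%, Team Beta 87/430 = 20.2% → Team Beta
Team Beta wins overall and in every ticket group — no reversal.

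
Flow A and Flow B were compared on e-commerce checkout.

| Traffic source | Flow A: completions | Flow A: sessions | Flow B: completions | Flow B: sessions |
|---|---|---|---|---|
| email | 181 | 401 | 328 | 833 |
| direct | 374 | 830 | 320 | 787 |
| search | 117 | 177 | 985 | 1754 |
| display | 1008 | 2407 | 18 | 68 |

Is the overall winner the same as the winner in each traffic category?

No

Email: Flow A 181/401 = 45.1%, Flow B 328/833 = 39.4% → Flow A
Direct: Flow A 374/830 = 45.1%, Flow B 320/787 = 40.7% → Flow A
Search: Flow A 117/177 = 66.1%, Flow B 985/1754 = 56.2% → Flow A
Display: Flow A 1008/2407 = 41.9%, Flow B 18/68 = 26.5% → Flow A
Overall: Flow A 1680/3815 = 44.0%, Flow B 1651/3442 = 48.0% → Flow B
Flow A wins each traffic group but Flow B wins overall — the comparison reverses. Flow A's sessions skew toward display, which has a lower base rate.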